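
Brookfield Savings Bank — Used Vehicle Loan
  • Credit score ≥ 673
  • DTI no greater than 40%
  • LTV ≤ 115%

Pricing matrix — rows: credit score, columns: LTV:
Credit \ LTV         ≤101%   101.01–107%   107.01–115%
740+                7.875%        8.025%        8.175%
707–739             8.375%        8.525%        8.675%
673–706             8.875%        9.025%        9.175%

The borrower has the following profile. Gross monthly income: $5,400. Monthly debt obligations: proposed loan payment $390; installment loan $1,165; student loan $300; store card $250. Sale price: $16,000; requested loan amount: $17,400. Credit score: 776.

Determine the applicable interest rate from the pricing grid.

8.175%

Credit score 776 ≥ 673; Total monthly debts = (390 + 1,165 + 300 + 250) = 2,105. DTI: 2,105 ÷ 5,400 = 39%, within the 40% cap
LTV: 17,400 ÷ 16,000 = 108.8%, within 115% cap
Credit 776 → row 740+; LTV 108.8% → column 107.01–115%. Grid cell → 8.175%.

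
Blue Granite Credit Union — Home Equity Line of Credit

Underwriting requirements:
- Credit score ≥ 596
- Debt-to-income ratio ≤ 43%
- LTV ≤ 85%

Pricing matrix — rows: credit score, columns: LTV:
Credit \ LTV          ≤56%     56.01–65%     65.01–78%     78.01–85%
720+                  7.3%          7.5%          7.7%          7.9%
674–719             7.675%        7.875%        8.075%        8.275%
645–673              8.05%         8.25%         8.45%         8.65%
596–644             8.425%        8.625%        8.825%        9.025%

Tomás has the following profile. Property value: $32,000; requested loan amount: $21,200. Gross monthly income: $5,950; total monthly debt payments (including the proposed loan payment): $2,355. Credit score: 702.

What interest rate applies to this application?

Credit score 702 ≥ 596; Debt-to-income = 2,355/5,950 = 39.6% — meets 43% limit
LTV: 21,200 ÷ 32,000 = 66.2%, within 85% cap
Row: 702 falls in 674–719. Column: 66.2% falls in 65.01–78%. Rate = 8.075%.

8.075%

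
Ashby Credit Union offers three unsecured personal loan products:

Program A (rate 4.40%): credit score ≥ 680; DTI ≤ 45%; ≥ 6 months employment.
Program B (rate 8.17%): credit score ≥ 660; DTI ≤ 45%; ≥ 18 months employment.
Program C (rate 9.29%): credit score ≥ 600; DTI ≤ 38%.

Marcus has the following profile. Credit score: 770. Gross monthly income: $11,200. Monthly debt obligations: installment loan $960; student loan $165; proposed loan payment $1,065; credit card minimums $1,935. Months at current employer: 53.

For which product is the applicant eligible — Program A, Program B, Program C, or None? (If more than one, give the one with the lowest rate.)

Program A

Total debts = (960 + 165 + 1,065 + 1,935) = 4,125; DTI = 4,125/11,200 = 36.8%.
Program A: score 770 ≥ 680; DTI 36.8% ≤ 45%; employment 53 ≥ 6 mo → qualifies.
Program B: score 770 ≥ 660; DTI 36.8% ≤ 45%; employment 53 ≥ 18 mo → qualifies.
Program C: score 770 ≥ 600; DTI 36.8% ≤ 38% → qualifies.
Qualifying: Program A, Program B, Program C. Lowest rate is 4.40% → Program A.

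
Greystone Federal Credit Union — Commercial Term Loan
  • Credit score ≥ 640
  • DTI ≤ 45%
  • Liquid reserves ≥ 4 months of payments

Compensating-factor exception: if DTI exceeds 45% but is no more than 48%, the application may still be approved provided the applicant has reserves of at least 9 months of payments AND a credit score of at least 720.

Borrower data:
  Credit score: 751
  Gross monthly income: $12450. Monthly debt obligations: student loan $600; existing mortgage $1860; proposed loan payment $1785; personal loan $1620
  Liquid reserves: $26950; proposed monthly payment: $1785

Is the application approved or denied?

Credit score 751 ≥ 640 (meets base)
Total debts = (600 + 1,860 + 1,785 + 1,620) = 5,865. DTI = 5,865/12,450 = 47.1% > 45% — standard DTI limit exceeded.
Reserves = 26,950/1,785 = 15.1 months ≥ 4
47.1% falls in the override range (45%–48%), so the compensating-factor test applies.
Reserves 15.1 ≥ 9 months; credit score 751 ≥ 720.
Both override conditions satisfied; DTI exception granted.

Approved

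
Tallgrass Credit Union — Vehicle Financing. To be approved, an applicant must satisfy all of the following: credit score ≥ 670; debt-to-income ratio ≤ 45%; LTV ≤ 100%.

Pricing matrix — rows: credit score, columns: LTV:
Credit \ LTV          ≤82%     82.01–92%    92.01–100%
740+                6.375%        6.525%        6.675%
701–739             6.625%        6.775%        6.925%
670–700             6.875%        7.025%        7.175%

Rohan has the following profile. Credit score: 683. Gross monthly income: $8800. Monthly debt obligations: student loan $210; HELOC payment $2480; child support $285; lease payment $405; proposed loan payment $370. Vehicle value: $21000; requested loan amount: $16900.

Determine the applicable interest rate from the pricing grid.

Credit score 683 ≥ 670; Total monthly debts = (210 + 2,480 + 285 + 405 + 370) = 3,750. DTI = 3,750/8,800 = 42.6% ≤ 45%
LTV = 16,900/21,000 = 80.5% ≤ 100%
Credit 683 → row 670–700; LTV 80.5% → column ≤82%. Grid cell → 6.875%.

6.875%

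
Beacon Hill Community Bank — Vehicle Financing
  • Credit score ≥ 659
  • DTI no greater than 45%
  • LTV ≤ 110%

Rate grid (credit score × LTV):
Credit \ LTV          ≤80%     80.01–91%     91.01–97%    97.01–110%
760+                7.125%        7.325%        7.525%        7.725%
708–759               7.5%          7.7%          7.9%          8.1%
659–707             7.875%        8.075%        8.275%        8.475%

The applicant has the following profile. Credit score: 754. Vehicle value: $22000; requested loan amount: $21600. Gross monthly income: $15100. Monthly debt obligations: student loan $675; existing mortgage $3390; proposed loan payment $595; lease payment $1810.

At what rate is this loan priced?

Credit score 754 ≥ 659; Total monthly debts = (675 + 3,390 + 595 + 1,810) = 6,470. DTI: 6,470 ÷ 15,100 = 42.8%, within the 45% cap
LTV: 21,600 ÷ 22,000 = 98.2%, within 110% cap
Credit 754 → row 708–759; LTV 98.2% → column 97.01–110%. Grid cell → 8.1%.

8.1%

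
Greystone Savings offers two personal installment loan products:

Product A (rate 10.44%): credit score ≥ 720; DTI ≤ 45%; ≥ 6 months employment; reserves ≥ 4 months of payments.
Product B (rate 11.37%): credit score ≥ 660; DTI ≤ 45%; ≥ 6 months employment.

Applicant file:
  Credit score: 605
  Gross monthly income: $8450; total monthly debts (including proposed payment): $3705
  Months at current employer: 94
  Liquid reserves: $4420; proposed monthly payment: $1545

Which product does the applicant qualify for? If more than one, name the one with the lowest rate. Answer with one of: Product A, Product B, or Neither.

DTI = 3,705/8,450 = 43.8%.
Reserves = 4,420/1,545 = 2.9 months.
Product A: score 605 < 720; DTI 43.8% ≤ 45%; employment 94 ≥ 6 mo; reserves 2.9 < 4 mo → does not qualify.
Product B: score 605 < 660; DTI 43.8% ≤ 45%; employment 94 ≥ 6 mo → does not qualify.

Neither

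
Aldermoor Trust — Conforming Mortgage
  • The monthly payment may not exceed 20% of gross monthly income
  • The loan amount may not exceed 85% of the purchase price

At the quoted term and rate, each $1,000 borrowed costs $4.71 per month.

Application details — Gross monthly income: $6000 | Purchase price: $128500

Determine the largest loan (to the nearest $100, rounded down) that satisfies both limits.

Payment cap: 20% × $6,000 = $1,200/month.
At $4.71 per $1,000, that supports 1,200/4.71 × 1,000 ≈ $254,777 → $254,700.
LTV cap: 85% × $128,500 = $109,225 → $109,200.
Binding constraint: loan-to-value.

$109,200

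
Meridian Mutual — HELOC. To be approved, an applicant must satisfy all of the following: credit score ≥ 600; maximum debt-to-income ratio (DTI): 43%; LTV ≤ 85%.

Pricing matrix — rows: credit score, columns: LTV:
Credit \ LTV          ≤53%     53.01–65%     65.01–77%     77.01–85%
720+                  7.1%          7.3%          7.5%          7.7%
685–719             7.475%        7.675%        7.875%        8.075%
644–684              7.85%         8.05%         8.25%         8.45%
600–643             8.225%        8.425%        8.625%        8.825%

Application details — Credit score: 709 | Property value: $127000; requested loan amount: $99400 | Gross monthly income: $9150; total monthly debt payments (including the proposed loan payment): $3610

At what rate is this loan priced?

8.075%

Credit score 709 ≥ 600; Debt-to-income = 3,610/9,150 = 39.5% — meets 43% limit
LTV = 99,400/127,000 = 78.3% ≤ 85%
Credit 709 → row 685–719; LTV 78.3% → column 77.01–85%. Grid cell → 8.075%.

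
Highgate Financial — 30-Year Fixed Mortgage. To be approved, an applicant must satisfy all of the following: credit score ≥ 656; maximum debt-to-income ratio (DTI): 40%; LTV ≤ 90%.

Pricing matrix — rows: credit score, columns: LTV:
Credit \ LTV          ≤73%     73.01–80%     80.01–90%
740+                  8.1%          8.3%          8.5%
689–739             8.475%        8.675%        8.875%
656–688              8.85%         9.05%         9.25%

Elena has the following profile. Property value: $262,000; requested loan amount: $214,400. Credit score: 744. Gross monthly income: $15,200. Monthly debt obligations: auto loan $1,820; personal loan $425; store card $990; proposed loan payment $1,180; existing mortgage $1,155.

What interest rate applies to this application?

Credit score 744 ≥ 656; Total monthly debts = (1,820 + 425 + 990 + 1,180 + 1,155) = 5,570. Debt-to-income = 5,570/15,200 = 36.6% — meets 40% limit
Loan-to-value = 214,400/262,000 = 81.8% — pass (90% max)
Score 744 is in the 740+ band; LTV 81.8% is in the 80.01–90% band → 8.5%.

8.5%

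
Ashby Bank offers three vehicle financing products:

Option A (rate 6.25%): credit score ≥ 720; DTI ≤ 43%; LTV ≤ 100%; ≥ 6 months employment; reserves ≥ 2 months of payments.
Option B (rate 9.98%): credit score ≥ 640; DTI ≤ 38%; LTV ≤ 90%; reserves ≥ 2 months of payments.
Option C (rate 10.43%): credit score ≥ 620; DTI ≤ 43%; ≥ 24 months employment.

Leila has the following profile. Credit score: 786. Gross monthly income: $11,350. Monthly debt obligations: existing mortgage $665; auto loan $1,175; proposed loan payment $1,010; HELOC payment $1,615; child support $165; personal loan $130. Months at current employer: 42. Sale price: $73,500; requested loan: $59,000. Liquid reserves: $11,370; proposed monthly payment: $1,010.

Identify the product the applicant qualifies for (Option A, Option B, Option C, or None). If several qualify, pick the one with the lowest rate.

Option A

Total debts = (665 + 1,175 + 1,010 + 1,615 + 165 + 130) = 4,760; DTI = 4,760/11,350 = 41.9%.
LTV = 59,000/73,500 = 80.3%.
Reserves = 11,370/1,010 = 11.3 months.
Option A: score 786 ≥ 720; DTI 41.9% ≤ 43%; LTV 80.3% ≤ 100%; employment 42 ≥ 6 mo; reserves 11.3 ≥ 2 mo → qualifies.
Option B: score 786 ≥ 640; DTI 41.9% > 38%; LTV 80.3% ≤ 90%; reserves 11.3 ≥ 2 mo → does not qualify.
Option C: score 786 ≥ 620; DTI 41.9% ≤ 43%; employment 42 ≥ 24 mo → qualifies.
Qualifying: Option A, Option C. Lowest rate is 6.25% → Option A.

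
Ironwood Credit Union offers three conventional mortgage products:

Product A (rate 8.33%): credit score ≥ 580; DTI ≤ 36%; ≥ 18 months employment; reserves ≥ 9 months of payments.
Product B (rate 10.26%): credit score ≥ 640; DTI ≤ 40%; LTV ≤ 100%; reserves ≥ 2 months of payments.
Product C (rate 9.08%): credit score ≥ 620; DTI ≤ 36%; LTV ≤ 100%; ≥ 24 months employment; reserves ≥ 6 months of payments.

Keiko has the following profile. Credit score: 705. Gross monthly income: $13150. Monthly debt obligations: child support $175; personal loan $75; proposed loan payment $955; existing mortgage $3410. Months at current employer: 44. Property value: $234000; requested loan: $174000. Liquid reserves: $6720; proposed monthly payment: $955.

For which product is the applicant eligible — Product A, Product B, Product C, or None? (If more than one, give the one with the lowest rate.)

Product C

Total debts = (175 + 75 + 955 + 3,410) = 4,615; DTI = 4,615/13,150 = 35.1%.
LTV = 174,000/234,000 = 74.4%.
Reserves = 6,720/955 = 7.0 months.
Product A: score 705 ≥ 580; DTI 35.1% ≤ 36%; employment 44 ≥ 18 mo; reserves 7.0 < 9 mo → does not qualify.
Product B: score 705 ≥ 640; DTI 35.1% ≤ 40%; LTV 74.4% ≤ 100%; reserves 7.0 ≥ 2 mo → qualifies.
Product C: score 705 ≥ 620; DTI 35.1% ≤ 36%; LTV 74.4% ≤ 100%; employment 44 ≥ 24 mo; reserves 7.0 ≥ 6 mo → qualifies.
Qualifying: Product B, Product C. Lowest rate is 9.08% → Product C.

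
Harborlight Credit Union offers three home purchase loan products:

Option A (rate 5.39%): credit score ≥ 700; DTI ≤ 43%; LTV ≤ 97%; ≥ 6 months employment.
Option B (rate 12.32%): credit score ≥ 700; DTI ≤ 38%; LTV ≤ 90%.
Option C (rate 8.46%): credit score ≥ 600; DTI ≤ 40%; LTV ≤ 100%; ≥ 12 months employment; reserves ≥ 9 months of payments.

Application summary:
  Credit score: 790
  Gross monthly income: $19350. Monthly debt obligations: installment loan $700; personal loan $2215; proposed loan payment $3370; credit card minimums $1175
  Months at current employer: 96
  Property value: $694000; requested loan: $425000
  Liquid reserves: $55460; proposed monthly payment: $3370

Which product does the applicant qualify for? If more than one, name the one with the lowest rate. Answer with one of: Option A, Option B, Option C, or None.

Option A

Total debts = (700 + 2,215 + 3,370 + 1,175) = 7,460; DTI = 7,460/19,350 = 38.6%.
LTV = 425,000/694,000 = 61.2%.
Reserves = 55,460/3,370 = 16.5 months.
Option A: score 790 ≥ 700; DTI 38.6% ≤ 43%; LTV 61.2% ≤ 97%; employment 96 ≥ 6 mo → qualifies.
Option B: score 790 ≥ 700; DTI 38.6% > 38%; LTV 61.2% ≤ 90% → does not qualify.
Option C: score 790 ≥ 600; DTI 38.6% ≤ 40%; LTV 61.2% ≤ 100%; employment 96 ≥ 12 mo; reserves 16.5 ≥ 9 mo → qualifies.
Qualifying: Option A, Option C. Lowest rate is 5.39% → Option A.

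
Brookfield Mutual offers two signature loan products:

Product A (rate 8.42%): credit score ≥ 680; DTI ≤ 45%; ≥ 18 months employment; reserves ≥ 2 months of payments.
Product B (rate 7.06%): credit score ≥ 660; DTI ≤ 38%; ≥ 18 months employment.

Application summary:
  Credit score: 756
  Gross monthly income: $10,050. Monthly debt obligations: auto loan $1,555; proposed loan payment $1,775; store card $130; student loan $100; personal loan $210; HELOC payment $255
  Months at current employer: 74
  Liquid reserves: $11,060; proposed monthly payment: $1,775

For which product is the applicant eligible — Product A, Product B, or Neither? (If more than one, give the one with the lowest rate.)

Product A

Total debts = (1,555 + 1,775 + 130 + 100 + 210 + 255) = 4,025; DTI = 4,025/10,050 = 40%.
Reserves = 11,060/1,775 = 6.2 months.
Product A: score 756 ≥ 680; DTI 40% ≤ 45%; employment 74 ≥ 18 mo; reserves 6.2 ≥ 2 mo → qualifies.
Product B: score 756 ≥ 660; DTI 40% > 38%; employment 74 ≥ 18 mo → does not qualify.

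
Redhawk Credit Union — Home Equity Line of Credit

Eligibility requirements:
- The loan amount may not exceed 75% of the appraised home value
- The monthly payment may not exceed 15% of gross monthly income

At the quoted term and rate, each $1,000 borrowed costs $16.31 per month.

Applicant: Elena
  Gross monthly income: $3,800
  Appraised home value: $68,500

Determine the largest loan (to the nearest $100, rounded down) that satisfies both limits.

Payment cap: 15% × $3,800 = $570/month.
At $16.31 per $1,000, that supports 570/16.31 × 1,000 ≈ $34,947 → $34,900.
LTV cap: 75% × $68,500 = $51,375 → $51,300.
Binding constraint: payment-to-income.

$34,900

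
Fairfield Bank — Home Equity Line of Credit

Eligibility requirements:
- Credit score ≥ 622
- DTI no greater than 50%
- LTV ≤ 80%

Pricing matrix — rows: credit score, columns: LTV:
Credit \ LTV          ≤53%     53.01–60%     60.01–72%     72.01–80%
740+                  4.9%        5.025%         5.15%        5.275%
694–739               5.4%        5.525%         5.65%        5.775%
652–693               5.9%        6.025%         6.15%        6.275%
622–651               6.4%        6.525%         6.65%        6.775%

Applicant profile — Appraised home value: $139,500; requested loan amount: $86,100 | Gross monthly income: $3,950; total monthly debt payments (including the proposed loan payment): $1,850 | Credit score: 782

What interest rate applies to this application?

5.15%

Credit score 782 ≥ 622; Debt-to-income = 1,850/3,950 = 46.8% — meets 50% limit
LTV = 86,100/139,500 = 61.7% ≤ 80%
Credit 782 → row 740+; LTV 61.7% → column 60.01–72%. Grid cell → 5.15%.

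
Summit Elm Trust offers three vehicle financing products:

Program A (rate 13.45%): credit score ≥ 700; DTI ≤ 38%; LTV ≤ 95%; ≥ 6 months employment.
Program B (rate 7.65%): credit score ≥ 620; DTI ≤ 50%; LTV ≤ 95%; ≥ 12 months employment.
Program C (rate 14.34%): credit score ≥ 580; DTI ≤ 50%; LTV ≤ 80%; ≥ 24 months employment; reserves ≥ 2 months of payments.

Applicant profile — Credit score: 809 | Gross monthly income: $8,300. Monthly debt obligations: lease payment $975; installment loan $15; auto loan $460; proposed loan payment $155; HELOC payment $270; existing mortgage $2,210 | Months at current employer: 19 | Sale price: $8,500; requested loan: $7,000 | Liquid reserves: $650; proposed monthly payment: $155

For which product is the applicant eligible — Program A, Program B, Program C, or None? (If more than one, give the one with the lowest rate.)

Program B

Total debts = (975 + 15 + 460 + 155 + 270 + 2,210) = 4,085; DTI = 4,085/8,300 = 49.2%.
LTV = 7,000/8,500 = 82.4%.
Reserves = 650/155 = 4.2 months.
Program A: score 809 ≥ 700; DTI 49.2% > 38%; LTV 82.4% ≤ 95%; employment 19 ≥ 6 mo → does not qualify.
Program B: score 809 ≥ 620; DTI 49.2% ≤ 50%; LTV 82.4% ≤ 95%; employment 19 ≥ 12 mo → qualifies.
Program C: score 809 ≥ 580; DTI 49.2% ≤ 50%; LTV 82.4% > 80%; employment 19 < 24 mo; reserves 4.2 ≥ 2 mo → does not qualify.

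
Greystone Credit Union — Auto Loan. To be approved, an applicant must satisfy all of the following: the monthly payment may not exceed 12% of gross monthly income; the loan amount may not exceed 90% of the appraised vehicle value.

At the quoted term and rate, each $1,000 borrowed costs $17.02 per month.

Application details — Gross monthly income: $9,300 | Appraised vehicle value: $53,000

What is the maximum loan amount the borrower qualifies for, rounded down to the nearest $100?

Payment cap: 12% × $9,300 = $1,116/month.
At $17.02 per $1,000, that supports 1,116/17.02 × 1,000 ≈ $65,569 → $65,500.
LTV cap: 90% × $53,000 = $47,700 → $47,700.
Binding constraint: loan-to-value.

$47,700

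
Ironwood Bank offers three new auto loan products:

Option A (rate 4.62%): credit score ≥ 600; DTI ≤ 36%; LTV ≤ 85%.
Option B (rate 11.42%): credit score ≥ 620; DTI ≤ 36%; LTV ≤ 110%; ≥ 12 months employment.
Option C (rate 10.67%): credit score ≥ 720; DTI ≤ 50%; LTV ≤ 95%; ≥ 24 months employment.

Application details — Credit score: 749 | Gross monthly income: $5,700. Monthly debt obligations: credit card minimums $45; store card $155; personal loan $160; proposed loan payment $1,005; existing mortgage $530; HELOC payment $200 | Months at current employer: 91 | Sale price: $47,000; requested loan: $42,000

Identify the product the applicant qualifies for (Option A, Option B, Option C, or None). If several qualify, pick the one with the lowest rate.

Option C

Total debts = (45 + 155 + 160 + 1,005 + 530 + 200) = 2,095; DTI = 2,095/5,700 = 36.8%.
LTV = 42,000/47,000 = 89.4%.
Option A: score 749 ≥ 600; DTI 36.8% > 36%; LTV 89.4% > 85% → does not qualify.
Option B: score 749 ≥ 620; DTI 36.8% > 36%; LTV 89.4% ≤ 110%; employment 91 ≥ 12 mo → does not qualify.
Option C: score 749 ≥ 720; DTI 36.8% ≤ 50%; LTV 89.4% ≤ 95%; employment 91 ≥ 24 mo → qualifies.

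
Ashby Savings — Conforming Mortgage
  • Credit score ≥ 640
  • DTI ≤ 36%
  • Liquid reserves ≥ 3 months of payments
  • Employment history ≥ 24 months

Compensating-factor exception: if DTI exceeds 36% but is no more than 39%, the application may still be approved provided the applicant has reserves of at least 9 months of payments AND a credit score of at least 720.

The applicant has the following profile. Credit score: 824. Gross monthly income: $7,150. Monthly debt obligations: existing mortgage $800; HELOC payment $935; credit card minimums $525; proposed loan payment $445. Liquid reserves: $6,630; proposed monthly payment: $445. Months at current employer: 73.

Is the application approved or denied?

Credit score 824 ≥ 640 (meets base)
Total debts = (800 + 935 + 525 + 445) = 2,705. DTI: 2,705 ÷ 7,150 = 37.8%, over the 36% base limit.
Liquid reserves cover 6,630/445 = 14.9 months — ≥ 3 required
Employment 73 ≥ 24 months
DTI 37.8% is within the 36%–39% exception band; checking compensating factors.
Reserves 14.9 ≥ 9 months; credit score 824 ≥ 720.
Both override conditions satisfied; DTI exception granted.

Approved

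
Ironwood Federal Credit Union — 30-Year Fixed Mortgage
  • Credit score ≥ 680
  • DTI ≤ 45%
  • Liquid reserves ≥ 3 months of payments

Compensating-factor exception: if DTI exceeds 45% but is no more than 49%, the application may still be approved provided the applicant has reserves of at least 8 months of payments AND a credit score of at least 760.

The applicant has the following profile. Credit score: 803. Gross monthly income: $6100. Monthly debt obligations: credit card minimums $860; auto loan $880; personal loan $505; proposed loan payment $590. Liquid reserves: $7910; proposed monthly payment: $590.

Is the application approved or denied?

Approved

Credit score 803 ≥ 680 (meets base)
Total debts = (860 + 880 + 505 + 590) = 2,835. DTI: 2,835 ÷ 6,100 = 46.5%, over the 45% base limit.
Reserves: 7,910 ÷ 590 = 13.4 months (meets 3-month minimum)
46.5% falls in the override range (45%–49%), so the compensating-factor test applies.
Reserves 13.4 ≥ 8 months; credit score 803 ≥ 760.
Both override conditions satisfied; DTI exception granted.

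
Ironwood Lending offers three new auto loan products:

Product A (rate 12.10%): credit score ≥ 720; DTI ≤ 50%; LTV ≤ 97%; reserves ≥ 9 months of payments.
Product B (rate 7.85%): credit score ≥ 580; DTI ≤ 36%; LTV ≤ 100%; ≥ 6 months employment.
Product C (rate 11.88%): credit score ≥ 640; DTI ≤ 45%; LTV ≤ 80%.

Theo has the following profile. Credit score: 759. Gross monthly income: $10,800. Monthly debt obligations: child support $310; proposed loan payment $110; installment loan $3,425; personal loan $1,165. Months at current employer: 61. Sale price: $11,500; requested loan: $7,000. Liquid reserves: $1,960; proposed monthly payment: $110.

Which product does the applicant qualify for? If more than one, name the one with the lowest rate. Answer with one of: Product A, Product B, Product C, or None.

Total debts = (310 + 110 + 3,425 + 1,165) = 5,010; DTI = 5,010/10,800 = 46.4%.
LTV = 7,000/11,500 = 60.9%.
Reserves = 1,960/110 = 17.8 months.
Product A: score 759 ≥ 720; DTI 46.4% ≤ 50%; LTV 60.9% ≤ 97%; reserves 17.8 ≥ 9 mo → qualifies.
Product B: score 759 ≥ 580; DTI 46.4% > 36%; LTV 60.9% ≤ 100%; employment 61 ≥ 6 mo → does not qualify.
Product C: score 759 ≥ 640; DTI 46.4% > 45%; LTV 60.9% ≤ 80% → does not qualify.

Product A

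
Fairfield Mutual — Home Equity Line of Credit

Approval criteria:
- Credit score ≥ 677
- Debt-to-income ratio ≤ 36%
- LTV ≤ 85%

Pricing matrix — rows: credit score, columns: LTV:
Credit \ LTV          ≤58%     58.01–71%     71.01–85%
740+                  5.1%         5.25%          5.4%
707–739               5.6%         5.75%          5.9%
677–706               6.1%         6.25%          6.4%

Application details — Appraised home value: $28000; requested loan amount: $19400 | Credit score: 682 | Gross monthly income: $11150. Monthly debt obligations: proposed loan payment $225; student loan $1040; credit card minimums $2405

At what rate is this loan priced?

Credit score 682 ≥ 677; Total monthly debts = (225 + 1,040 + 2,405) = 3,670. DTI = 3,670/11,150 = 32.9% ≤ 36%
LTV = 19,400/28,000 = 69.3% ≤ 85%
Row: 682 falls in 677–706. Column: 69.3% falls in 58.01–71%. Rate = 6.25%.

6.25%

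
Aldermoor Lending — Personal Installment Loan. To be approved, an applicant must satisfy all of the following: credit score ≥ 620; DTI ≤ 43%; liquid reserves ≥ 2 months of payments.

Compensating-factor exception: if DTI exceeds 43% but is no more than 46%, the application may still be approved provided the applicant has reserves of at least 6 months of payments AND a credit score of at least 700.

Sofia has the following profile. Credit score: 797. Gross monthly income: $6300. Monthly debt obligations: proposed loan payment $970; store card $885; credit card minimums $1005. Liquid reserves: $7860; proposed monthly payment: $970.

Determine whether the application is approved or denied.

Approved

Credit score 797 ≥ 620 (meets base)
Total debts = (970 + 885 + 1,005) = 2,860. DTI: 2,860 ÷ 6,300 = 45.4%, over the 43% base limit.
Liquid reserves cover 7,860/970 = 8.1 months — ≥ 2 required
DTI 45.4% is within the 43%–46% exception band; checking compensating factors.
Override check — reserves: 8.1 mo (ok); score: 797 (ok).
Both override conditions satisfied; DTI exception granted.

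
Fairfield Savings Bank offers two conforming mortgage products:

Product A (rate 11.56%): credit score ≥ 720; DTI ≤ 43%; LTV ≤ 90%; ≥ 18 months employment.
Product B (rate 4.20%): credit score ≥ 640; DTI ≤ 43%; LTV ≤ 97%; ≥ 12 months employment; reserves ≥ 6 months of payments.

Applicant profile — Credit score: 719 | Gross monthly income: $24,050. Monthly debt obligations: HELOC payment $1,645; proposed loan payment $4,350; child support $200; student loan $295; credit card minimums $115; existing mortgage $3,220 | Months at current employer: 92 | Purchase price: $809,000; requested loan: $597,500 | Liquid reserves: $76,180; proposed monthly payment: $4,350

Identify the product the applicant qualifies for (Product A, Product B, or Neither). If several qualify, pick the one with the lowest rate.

Product B

Total debts = (1,645 + 4,350 + 200 + 295 + 115 + 3,220) = 9,825; DTI = 9,825/24,050 = 40.9%.
LTV = 597,500/809,000 = 73.9%.
Reserves = 76,180/4,350 = 17.5 months.
Product A: score 719 < 720; DTI 40.9% ≤ 43%; LTV 73.9% ≤ 90%; employment 92 ≥ 18 mo → does not qualify.
Product B: score 719 ≥ 640; DTI 40.9% ≤ 43%; LTV 73.9% ≤ 97%; employment 92 ≥ 12 mo; reserves 17.5 ≥ 6 mo → qualifies.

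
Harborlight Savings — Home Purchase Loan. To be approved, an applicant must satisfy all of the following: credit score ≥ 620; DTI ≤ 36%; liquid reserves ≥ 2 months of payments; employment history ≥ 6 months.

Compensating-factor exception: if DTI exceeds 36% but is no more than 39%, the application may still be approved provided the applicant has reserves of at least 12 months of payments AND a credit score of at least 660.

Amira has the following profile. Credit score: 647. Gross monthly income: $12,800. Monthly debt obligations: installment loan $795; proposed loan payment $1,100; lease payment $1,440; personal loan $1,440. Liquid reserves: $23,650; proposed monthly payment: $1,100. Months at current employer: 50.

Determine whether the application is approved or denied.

Credit score 647 ≥ 620 (meets base)
Total debts = (795 + 1,100 + 1,440 + 1,440) = 4,775. DTI = 4,775/12,800 = 37.3% > 36% — standard DTI limit exceeded.
Liquid reserves cover 23,650/1,100 = 21.5 months — ≥ 2 required
Employment 50 ≥ 6 months
DTI 37.3% is within the 36%–39% exception band; checking compensating factors.
Override check — reserves: 21.5 mo (ok); score: 647 (below 660).
Compensating-factor requirement not fully met.

Denied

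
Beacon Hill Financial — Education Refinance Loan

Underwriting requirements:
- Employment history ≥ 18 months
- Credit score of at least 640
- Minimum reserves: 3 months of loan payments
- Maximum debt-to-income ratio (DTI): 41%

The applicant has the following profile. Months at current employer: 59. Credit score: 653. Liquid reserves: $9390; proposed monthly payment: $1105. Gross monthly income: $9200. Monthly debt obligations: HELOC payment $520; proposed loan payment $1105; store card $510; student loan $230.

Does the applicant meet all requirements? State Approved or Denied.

Approved

Employment 59 ≥ 18 months
Credit score 653 ≥ 640 (meets)
Reserves: 9,390 ÷ 1,105 = 8.5 months (meets 3-month minimum)
Total monthly debts = (520 + 1,105 + 510 + 230) = 2,365. Debt-to-income = 2,365/9,200 = 25.7% — meets 41% limit
All criteria satisfied.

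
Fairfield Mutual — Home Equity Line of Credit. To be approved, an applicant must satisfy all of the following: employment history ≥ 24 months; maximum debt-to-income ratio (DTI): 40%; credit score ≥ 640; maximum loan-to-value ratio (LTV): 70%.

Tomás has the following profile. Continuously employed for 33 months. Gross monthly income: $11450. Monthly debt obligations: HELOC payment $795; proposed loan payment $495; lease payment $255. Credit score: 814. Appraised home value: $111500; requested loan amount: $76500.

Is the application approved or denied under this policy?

Employment 33 ≥ 24 months
Total monthly debts = (795 + 495 + 255) = 1,545. Debt-to-income = 1,545/11,450 = 13.5% — meets 40% limit
Credit score 814 ≥ 640 (meets)
Loan-to-value = 76,500/111,500 = 68.6% — pass (70% max)
All criteria satisfied.

Approved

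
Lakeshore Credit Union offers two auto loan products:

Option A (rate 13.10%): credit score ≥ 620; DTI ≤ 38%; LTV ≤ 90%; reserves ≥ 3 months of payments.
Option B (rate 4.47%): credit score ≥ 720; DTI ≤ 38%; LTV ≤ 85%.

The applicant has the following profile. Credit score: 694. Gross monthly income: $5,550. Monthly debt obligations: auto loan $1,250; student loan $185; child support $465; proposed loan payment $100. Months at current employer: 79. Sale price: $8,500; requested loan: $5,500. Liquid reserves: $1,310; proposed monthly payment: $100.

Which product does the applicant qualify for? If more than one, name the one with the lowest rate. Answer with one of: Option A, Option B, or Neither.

Option A

Total debts = (1,250 + 185 + 465 + 100) = 2,000; DTI = 2,000/5,550 = 36%.
LTV = 5,500/8,500 = 64.7%.
Reserves = 1,310/100 = 13.1 months.
Option A: score 694 ≥ 620; DTI 36% ≤ 38%; LTV 64.7% ≤ 90%; reserves 13.1 ≥ 3 mo → qualifies.
Option B: score 694 < 720; DTI 36% ≤ 38%; LTV 64.7% ≤ 85% → does not qualify.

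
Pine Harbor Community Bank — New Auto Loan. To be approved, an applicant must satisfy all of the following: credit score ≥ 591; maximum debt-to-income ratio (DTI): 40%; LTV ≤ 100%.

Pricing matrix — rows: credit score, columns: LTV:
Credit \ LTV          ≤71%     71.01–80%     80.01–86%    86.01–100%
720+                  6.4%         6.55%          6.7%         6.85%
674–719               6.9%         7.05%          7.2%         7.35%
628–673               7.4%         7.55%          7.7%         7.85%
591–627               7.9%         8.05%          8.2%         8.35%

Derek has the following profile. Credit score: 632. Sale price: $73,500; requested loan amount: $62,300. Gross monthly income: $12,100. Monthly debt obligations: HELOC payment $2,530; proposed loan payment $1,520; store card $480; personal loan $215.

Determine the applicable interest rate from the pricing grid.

7.7%

Credit score 632 ≥ 591; Total monthly debts = (2,530 + 1,520 + 480 + 215) = 4,745. Debt-to-income = 4,745/12,100 = 39.2% — meets 40% limit
Loan-to-value = 62,300/73,500 = 84.8% — pass (100% max)
Score 632 is in the 628–673 band; LTV 84.8% is in the 80.01–86% band → 7.7%.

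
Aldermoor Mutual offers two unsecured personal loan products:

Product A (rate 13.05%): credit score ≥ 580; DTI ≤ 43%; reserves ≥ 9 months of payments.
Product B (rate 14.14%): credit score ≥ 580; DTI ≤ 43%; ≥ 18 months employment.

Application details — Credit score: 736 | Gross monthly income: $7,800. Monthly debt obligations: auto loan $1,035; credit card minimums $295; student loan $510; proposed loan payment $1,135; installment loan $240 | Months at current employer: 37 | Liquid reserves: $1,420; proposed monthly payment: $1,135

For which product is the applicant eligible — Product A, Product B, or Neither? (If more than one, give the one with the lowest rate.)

Total debts = (1,035 + 295 + 510 + 1,135 + 240) = 3,215; DTI = 3,215/7,800 = 41.2%.
Reserves = 1,420/1,135 = 1.3 months.
Product A: score 736 ≥ 580; DTI 41.2% ≤ 43%; reserves 1.3 < 9 mo → does not qualify.
Product B: score 736 ≥ 580; DTI 41.2% ≤ 43%; employment 37 ≥ 18 mo → qualifies.

Product B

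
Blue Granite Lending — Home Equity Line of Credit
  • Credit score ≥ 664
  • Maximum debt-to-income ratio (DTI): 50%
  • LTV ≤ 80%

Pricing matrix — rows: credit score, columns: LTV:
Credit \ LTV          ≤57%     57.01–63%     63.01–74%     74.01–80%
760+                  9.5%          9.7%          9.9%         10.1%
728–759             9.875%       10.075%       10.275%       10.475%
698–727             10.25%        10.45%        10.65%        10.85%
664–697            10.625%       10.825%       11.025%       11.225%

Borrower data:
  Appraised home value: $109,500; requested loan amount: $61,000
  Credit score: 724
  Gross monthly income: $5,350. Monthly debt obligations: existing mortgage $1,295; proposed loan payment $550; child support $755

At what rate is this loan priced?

10.25%

Credit score 724 ≥ 664; Total monthly debts = (1,295 + 550 + 755) = 2,600. DTI: 2,600 ÷ 5,350 = 48.6%, within the 50% cap
LTV: 61,000 ÷ 109,500 = 55.7%, within 80% cap
Score 724 is in the 698–727 band; LTV 55.7% is in the ≤57% band → 10.25%.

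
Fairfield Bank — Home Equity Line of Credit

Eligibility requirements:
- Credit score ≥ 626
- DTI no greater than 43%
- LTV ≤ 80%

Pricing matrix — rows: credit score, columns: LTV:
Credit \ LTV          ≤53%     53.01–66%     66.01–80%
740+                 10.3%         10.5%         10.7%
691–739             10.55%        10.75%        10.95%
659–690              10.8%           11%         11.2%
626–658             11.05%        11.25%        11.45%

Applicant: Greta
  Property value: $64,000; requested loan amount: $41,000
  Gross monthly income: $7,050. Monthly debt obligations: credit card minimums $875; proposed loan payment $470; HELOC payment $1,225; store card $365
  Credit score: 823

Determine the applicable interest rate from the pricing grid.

Credit score 823 ≥ 626; Total monthly debts = (875 + 470 + 1,225 + 365) = 2,935. DTI: 2,935 ÷ 7,050 = 41.6%, within the 43% cap
LTV: 41,000 ÷ 64,000 = 64.1%, within 80% cap
Row: 823 falls in 740+. Column: 64.1% falls in 53.01–66%. Rate = 10.5%.

10.5%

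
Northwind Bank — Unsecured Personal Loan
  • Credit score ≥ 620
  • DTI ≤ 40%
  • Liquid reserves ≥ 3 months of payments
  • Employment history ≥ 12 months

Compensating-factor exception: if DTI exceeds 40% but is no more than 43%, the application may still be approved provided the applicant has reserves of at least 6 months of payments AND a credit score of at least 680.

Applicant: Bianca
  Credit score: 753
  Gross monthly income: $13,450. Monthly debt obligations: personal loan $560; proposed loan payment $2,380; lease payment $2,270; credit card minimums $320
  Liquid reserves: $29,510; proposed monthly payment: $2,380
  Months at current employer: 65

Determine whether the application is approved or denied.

Approved

Credit score 753 ≥ 620 (meets base)
Total debts = (560 + 2,380 + 2,270 + 320) = 5,530. DTI = 5,530/13,450 = 41.1% > 40% — standard DTI limit exceeded.
Reserves: 29,510 ÷ 2,380 = 12.4 months (meets 3-month minimum)
Employment 65 ≥ 12 months
41.1% falls in the override range (40%–43%), so the compensating-factor test applies.
Reserves 12.4 ≥ 6 months; credit score 753 ≥ 680.
Both compensating conditions met → exception applies.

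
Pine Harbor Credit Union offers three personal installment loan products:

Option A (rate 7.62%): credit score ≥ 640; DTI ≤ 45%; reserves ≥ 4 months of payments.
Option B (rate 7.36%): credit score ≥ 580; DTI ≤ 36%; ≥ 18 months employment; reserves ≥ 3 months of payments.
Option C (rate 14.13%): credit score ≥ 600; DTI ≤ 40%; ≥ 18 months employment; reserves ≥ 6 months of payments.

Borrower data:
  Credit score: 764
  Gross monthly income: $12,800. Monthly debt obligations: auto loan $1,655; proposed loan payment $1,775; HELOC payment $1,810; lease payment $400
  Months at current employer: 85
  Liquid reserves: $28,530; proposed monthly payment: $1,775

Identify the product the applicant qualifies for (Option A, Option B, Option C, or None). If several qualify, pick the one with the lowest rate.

Total debts = (1,655 + 1,775 + 1,810 + 400) = 5,640; DTI = 5,640/12,800 = 44.1%.
Reserves = 28,530/1,775 = 16.1 months.
Option A: score 764 ≥ 640; DTI 44.1% ≤ 45%; reserves 16.1 ≥ 4 mo → qualifies.
Option B: score 764 ≥ 580; DTI 44.1% > 36%; employment 85 ≥ 18 mo; reserves 16.1 ≥ 3 mo → does not qualify.
Option C: score 764 ≥ 600; DTI 44.1% > 40%; employment 85 ≥ 18 mo; reserves 16.1 ≥ 6 mo → does not qualify.

Option A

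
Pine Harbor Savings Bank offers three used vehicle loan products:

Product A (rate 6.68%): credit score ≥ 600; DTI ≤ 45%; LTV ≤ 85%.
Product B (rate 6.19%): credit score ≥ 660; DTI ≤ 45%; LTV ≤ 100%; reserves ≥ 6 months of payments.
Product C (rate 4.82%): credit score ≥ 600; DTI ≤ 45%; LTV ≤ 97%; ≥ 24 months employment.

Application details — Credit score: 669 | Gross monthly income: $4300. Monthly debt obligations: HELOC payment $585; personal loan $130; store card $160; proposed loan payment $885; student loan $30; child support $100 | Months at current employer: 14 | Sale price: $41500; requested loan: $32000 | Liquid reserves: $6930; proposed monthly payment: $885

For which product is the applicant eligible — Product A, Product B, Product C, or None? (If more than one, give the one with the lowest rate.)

Total debts = (585 + 130 + 160 + 885 + 30 + 100) = 1,890; DTI = 1,890/4,300 = 44%.
LTV = 32,000/41,500 = 77.1%.
Reserves = 6,930/885 = 7.8 months.
Product A: score 669 ≥ 600; DTI 44% ≤ 45%; LTV 77.1% ≤ 85% → qualifies.
Product B: score 669 ≥ 660; DTI 44% ≤ 45%; LTV 77.1% ≤ 100%; reserves 7.8 ≥ 6 mo → qualifies.
Product C: score 669 ≥ 600; DTI 44% ≤ 45%; LTV 77.1% ≤ 97%; employment 14 < 24 mo → does not qualify.
Qualifying: Product A, Product B. Lowest rate is 6.19% → Product B.

Product B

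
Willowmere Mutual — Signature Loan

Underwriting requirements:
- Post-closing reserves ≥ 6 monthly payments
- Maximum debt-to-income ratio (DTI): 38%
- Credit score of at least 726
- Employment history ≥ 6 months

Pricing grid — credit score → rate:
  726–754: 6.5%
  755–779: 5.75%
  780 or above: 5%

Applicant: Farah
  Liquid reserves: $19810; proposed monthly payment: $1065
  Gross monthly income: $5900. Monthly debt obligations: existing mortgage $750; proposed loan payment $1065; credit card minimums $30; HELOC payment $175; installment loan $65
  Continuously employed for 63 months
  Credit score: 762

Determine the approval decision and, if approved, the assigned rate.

Credit score 762 ≥ 726 (meets minimum)
Employment 63 ≥ 6 months
Reserves = 19,810/1,065 = 18.6 months ≥ 6
Total monthly debts = (750 + 1,065 + 30 + 175 + 65) = 2,085. DTI = 2,085/5,900 = 35.3% ≤ 38%
All requirements met. Score 762 falls in the 755–779 tier → 5.75%.

Approved at 5.75%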